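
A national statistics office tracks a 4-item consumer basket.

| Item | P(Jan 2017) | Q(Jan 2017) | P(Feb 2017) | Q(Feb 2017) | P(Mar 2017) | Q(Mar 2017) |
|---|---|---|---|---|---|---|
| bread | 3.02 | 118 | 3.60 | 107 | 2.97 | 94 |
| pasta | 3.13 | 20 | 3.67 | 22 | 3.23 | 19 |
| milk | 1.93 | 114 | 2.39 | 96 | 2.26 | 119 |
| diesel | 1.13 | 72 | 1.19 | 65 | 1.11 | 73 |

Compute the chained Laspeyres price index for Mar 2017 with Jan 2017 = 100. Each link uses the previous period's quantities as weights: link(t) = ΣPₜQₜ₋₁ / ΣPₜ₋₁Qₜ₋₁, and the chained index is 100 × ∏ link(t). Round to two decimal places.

Link Jan 2017→Feb 2017:
ΣP(Feb 2017)Q(Jan 2017) = 3.60×118 + 3.67×20 + 2.39×114 + 1.19×72 = 424.8 + 73.4 + 272.46 + 85.68 = 856.34
ΣP(Jan 2017)Q(Jan 2017) = 3.02×118 + 3.13×20 + 1.93×114 + 1.13×72 = 356.36 + 62.6 + 220.02 + 81.36 = 720.34
link = 856.34/720.34 = 1.188800
Link Feb 2017→Mar 2017:
ΣP(Mar 2017)Q(Feb 2017) = 2.97×107 + 3.23×22 + 2.26×96 + 1.11×65 = 317.79 + 71.06 + 216.96 + 72.15 = 677.96
ΣP(Feb 2017)Q(Feb 2017) = 3.60×107 + 3.67×22 + 2.39×96 + 1.19×65 = 385.2 + 80.74 + 229.44 + 77.35 = 772.73
link = 677.96/772.73 = 0.877357
Chained index = 100 × 1.188800 × 0.877357 = 104.3002

104.30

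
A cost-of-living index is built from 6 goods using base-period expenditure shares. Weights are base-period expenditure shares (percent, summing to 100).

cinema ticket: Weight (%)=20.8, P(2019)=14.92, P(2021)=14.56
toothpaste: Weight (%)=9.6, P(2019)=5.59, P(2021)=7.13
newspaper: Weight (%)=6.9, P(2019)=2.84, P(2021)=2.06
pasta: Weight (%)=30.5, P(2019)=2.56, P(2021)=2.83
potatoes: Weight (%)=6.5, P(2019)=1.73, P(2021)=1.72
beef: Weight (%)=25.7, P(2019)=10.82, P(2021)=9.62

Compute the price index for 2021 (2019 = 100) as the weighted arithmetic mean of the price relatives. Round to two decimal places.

100.58

cinema ticket: 20.8 × (14.56/14.92) = 20.8 × 0.975871 = 20.2981
toothpaste: 9.6 × (7.13/5.59) = 9.6 × 1.275492 = 12.2447
newspaper: 6.9 × (2.06/2.84) = 6.9 × 0.725352 = 5.0049
pasta: 30.5 × (2.83/2.56) = 30.5 × 1.105469 = 33.7168
potatoes: 6.5 × (1.72/1.73) = 6.5 × 0.994220 = 6.4624
beef: 25.7 × (9.62/10.82) = 25.7 × 0.889094 = 22.8497
Index = Σ wᵢ·(p₁ᵢ/p₀ᵢ) = 20.2981 + 12.2447 + 5.0049 + 33.7168 + 6.4624 + 22.8497 = 100.5767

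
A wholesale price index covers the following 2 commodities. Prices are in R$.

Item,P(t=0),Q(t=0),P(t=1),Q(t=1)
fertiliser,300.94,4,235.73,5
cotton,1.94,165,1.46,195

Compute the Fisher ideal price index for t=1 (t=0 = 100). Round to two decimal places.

77.70

Laspeyres component (base-period weights):
ΣP(t=1)Q(t=0) = 235.73×4 + 1.46×165 = 942.92 + 240.9 = 1183.82
ΣP(t=0)Q(t=0) = 300.94×4 + 1.94×165 = 1203.76 + 320.1 = 1523.86
L = 1183.82 / 1523.86 × 100 = 77.6856
Paasche component (current-period weights):
ΣP(t=1)Q(t=1) = 235.73×5 + 1.46×195 = 1178.65 + 284.7 = 1463.35
ΣP(t=0)Q(t=1) = 300.94×5 + 1.94×195 = 1504.7 + 378.3 = 1883
P = 1463.35 / 1883 × 100 = 77.7138
Fisher = √(L × P) = √(77.6856 × 77.7138) = 77.6997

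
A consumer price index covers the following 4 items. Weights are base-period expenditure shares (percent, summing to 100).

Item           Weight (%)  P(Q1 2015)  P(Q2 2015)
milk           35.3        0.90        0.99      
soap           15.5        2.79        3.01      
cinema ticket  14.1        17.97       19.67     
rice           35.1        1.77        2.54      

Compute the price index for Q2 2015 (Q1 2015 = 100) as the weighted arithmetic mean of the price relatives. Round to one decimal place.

121.4

milk: 35.3 × (0.99/0.90) = 35.3 × 1.100000 = 38.8300
soap: 15.5 × (3.01/2.79) = 15.5 × 1.078853 = 16.7222
cinema ticket: 14.1 × (19.67/17.97) = 14.1 × 1.094602 = 15.4339
rice: 35.1 × (2.54/1.77) = 35.1 × 1.435028 = 50.3695
Index = Σ wᵢ·(p₁ᵢ/p₀ᵢ) = 38.8300 + 16.7222 + 15.4339 + 50.3695 = 121.3556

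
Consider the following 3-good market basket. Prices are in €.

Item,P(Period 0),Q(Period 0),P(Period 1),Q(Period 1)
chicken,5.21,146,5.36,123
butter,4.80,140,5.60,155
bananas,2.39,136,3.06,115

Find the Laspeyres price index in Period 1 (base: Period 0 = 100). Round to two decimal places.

Laspeyres price index uses base-period quantities as weights.
ΣP(Period 1)·Q(Period 0) = 5.36×146 + 5.60×140 + 3.06×136 = 782.56 + 784 + 416.16 = 1982.72
ΣP(Period 0)·Q(Period 0) = 5.21×146 + 4.80×140 + 2.39×136 = 760.66 + 672 + 325.04 = 1757.7
Index = 1982.72 / 1757.7 × 100 = 112.8020

112.80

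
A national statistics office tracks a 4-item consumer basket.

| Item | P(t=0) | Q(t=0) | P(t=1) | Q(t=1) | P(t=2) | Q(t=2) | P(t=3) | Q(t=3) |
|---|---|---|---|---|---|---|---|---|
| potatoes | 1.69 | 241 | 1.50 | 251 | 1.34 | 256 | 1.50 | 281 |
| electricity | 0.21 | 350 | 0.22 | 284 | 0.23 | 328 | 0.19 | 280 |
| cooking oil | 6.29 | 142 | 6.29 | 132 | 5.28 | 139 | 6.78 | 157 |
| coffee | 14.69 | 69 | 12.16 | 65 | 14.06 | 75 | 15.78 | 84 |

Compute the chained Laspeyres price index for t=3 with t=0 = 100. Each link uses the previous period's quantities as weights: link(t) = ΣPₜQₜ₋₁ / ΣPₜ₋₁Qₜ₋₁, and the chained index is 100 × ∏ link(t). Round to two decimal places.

103.54

Link t=0→t=1:
ΣP(t=1)Q(t=0) = 1.50×241 + 0.22×350 + 6.29×142 + 12.16×69 = 361.5 + 77 + 893.18 + 839.04 = 2170.72
ΣP(t=0)Q(t=0) = 1.69×241 + 0.21×350 + 6.29×142 + 14.69×69 = 407.29 + 73.5 + 893.18 + 1013.61 = 2387.58
link = 2170.72/2387.58 = 0.909172
Link t=1→t=2:
ΣP(t=2)Q(t=1) = 1.34×251 + 0.23×284 + 5.28×132 + 14.06×65 = 336.34 + 65.32 + 696.96 + 913.9 = 2012.52
ΣP(t=1)Q(t=1) = 1.50×251 + 0.22×284 + 6.29×132 + 12.16×65 = 376.5 + 62.48 + 830.28 + 790.4 = 2059.66
link = 2012.52/2059.66 = 0.977113
Link t=2→t=3:
ΣP(t=3)Q(t=2) = 1.50×256 + 0.19×328 + 6.78×139 + 15.78×75 = 384 + 62.32 + 942.42 + 1183.5 = 2572.24
ΣP(t=2)Q(t=2) = 1.34×256 + 0.23×328 + 5.28×139 + 14.06×75 = 343.04 + 75.44 + 733.92 + 1054.5 = 2206.9
link = 2572.24/2206.9 = 1.165544
Chained index = 100 × 0.909172 × 0.977113 × 1.165544 = 103.5427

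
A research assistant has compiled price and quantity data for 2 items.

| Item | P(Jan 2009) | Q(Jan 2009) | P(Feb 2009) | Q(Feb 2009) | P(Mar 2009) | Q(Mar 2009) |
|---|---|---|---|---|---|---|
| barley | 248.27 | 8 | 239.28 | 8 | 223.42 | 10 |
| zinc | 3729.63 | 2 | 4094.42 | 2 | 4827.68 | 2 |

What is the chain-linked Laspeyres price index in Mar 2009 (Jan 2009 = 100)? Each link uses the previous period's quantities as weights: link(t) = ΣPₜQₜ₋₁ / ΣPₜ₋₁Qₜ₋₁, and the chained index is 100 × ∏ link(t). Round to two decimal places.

Link Jan 2009→Feb 2009:
ΣP(Feb 2009)Q(Jan 2009) = 239.28×8 + 4094.42×2 = 1914.24 + 8188.84 = 10103.08
ΣP(Jan 2009)Q(Jan 2009) = 248.27×8 + 3729.63×2 = 1986.16 + 7459.26 = 9445.42
link = 10103.08/9445.42 = 1.069627
Link Feb 2009→Mar 2009:
ΣP(Mar 2009)Q(Feb 2009) = 223.42×8 + 4827.68×2 = 1787.36 + 9655.36 = 11442.72
ΣP(Feb 2009)Q(Feb 2009) = 239.28×8 + 4094.42×2 = 1914.24 + 8188.84 = 10103.08
link = 11442.72/10103.08 = 1.132597
Chained index = 100 × 1.069627 × 1.132597 = 121.1457

121.15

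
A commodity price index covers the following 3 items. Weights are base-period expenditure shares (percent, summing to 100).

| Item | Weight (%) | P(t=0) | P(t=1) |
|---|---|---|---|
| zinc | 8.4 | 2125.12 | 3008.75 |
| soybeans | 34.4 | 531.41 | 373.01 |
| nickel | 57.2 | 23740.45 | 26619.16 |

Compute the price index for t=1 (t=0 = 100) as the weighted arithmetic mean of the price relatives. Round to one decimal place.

100.2

zinc: 8.4 × (3008.75/2125.12) = 8.4 × 1.415802 = 11.8927
soybeans: 34.4 × (373.01/531.41) = 34.4 × 0.701925 = 24.1462
nickel: 57.2 × (26619.16/23740.45) = 57.2 × 1.121258 = 64.1359
Index = Σ wᵢ·(p₁ᵢ/p₀ᵢ) = 11.8927 + 24.1462 + 64.1359 = 100.1749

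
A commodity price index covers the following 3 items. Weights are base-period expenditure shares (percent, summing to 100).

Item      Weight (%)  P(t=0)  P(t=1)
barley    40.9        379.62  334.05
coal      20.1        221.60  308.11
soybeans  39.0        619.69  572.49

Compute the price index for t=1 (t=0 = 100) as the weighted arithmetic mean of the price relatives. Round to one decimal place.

100.0

barley: 40.9 × (334.05/379.62) = 40.9 × 0.879959 = 35.9903
coal: 20.1 × (308.11/221.60) = 20.1 × 1.390388 = 27.9468
soybeans: 39.0 × (572.49/619.69) = 39.0 × 0.923833 = 36.0295
Index = Σ wᵢ·(p₁ᵢ/p₀ᵢ) = 35.9903 + 27.9468 + 36.0295 = 99.9666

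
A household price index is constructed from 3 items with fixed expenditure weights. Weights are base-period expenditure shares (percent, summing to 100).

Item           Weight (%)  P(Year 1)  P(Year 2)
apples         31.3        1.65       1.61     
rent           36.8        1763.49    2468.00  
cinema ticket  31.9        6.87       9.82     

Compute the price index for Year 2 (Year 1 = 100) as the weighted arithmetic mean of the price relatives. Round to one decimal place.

127.6

apples: 31.3 × (1.61/1.65) = 31.3 × 0.975758 = 30.5412
rent: 36.8 × (2468.00/1763.49) = 36.8 × 1.399498 = 51.5015
cinema ticket: 31.9 × (9.82/6.87) = 31.9 × 1.429403 = 45.5980
Index = Σ wᵢ·(p₁ᵢ/p₀ᵢ) = 30.5412 + 51.5015 + 45.5980 = 127.6407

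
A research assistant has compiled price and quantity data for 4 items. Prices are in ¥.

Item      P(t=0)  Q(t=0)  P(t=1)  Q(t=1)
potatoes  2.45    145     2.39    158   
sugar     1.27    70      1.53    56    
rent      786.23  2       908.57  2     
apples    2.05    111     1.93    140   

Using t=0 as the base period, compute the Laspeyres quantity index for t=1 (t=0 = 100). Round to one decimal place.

103.3

Laspeyres quantity index uses base-period prices as weights.
ΣP(t=0)·Q(t=1) = 2.45×158 + 1.27×56 + 786.23×2 + 2.05×140 = 387.1 + 71.12 + 1572.46 + 287 = 2317.68
ΣP(t=0)·Q(t=0) = 2.45×145 + 1.27×70 + 786.23×2 + 2.05×111 = 355.25 + 88.9 + 1572.46 + 227.55 = 2244.16
Index = 2317.68 / 2244.16 × 100 = 103.2761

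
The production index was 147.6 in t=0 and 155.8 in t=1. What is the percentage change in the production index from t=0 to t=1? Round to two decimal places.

Change = (155.8 − 147.6) / 147.6 × 100
       = 8.2 / 147.6 × 100 = 5.5556%

5.56%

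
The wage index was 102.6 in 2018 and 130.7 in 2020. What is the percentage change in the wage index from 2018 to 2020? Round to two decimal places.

27.39%

Change = (130.7 − 102.6) / 102.6 × 100
       = 28.1 / 102.6 × 100 = 27.3879%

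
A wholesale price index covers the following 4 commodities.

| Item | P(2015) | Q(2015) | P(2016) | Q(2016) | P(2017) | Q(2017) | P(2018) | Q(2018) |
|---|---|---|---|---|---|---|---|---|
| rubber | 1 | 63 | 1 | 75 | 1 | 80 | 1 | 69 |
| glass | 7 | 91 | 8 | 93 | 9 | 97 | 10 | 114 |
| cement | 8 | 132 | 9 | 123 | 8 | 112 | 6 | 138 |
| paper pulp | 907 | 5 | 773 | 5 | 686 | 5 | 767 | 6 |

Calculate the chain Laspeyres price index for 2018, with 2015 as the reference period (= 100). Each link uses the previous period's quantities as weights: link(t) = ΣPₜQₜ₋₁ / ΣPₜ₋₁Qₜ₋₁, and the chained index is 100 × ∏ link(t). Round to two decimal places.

Link 2015→2016:
ΣP(2016)Q(2015) = 1×63 + 8×91 + 9×132 + 773×5 = 63 + 728 + 1188 + 3865 = 5844
ΣP(2015)Q(2015) = 1×63 + 7×91 + 8×132 + 907×5 = 63 + 637 + 1056 + 4535 = 6291
link = 5844/6291 = 0.928946
Link 2016→2017:
ΣP(2017)Q(2016) = 1×75 + 9×93 + 8×123 + 686×5 = 75 + 837 + 984 + 3430 = 5326
ΣP(2016)Q(2016) = 1×75 + 8×93 + 9×123 + 773×5 = 75 + 744 + 1107 + 3865 = 5791
link = 5326/5791 = 0.919703
Link 2017→2018:
ΣP(2018)Q(2017) = 1×80 + 10×97 + 6×112 + 767×5 = 80 + 970 + 672 + 3835 = 5557
ΣP(2017)Q(2017) = 1×80 + 9×97 + 8×112 + 686×5 = 80 + 873 + 896 + 3430 = 5279
link = 5557/5279 = 1.052661
Chained index = 100 × 0.928946 × 0.919703 × 1.052661 = 89.9346

89.93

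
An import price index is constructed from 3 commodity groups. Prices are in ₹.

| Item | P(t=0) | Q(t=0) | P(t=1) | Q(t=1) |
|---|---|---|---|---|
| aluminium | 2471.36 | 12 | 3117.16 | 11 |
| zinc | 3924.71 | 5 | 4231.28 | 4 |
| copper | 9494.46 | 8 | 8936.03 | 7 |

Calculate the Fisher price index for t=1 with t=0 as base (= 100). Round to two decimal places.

Laspeyres component (base-period weights):
ΣP(t=1)Q(t=0) = 3117.16×12 + 4231.28×5 + 8936.03×8 = 37405.92 + 21156.4 + 71488.24 = 130050.56
ΣP(t=0)Q(t=0) = 2471.36×12 + 3924.71×5 + 9494.46×8 = 29656.32 + 19623.55 + 75955.68 = 125235.55
L = 130050.56 / 125235.55 × 100 = 103.8448
Paasche component (current-period weights):
ΣP(t=1)Q(t=1) = 3117.16×11 + 4231.28×4 + 8936.03×7 = 34288.76 + 16925.12 + 62552.21 = 113766.09
ΣP(t=0)Q(t=1) = 2471.36×11 + 3924.71×4 + 9494.46×7 = 27184.96 + 15698.84 + 66461.22 = 109345.02
P = 113766.09 / 109345.02 × 100 = 104.0432
Fisher = √(L × P) = √(103.8448 × 104.0432) = 103.9439

103.94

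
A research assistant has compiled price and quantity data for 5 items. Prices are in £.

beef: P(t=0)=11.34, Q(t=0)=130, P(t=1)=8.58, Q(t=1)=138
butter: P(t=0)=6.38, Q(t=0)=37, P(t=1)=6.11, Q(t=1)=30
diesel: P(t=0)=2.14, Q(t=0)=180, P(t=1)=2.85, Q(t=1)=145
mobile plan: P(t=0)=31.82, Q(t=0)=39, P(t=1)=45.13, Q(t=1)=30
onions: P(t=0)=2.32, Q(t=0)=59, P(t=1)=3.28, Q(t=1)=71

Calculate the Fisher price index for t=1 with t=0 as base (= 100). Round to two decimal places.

Laspeyres component (base-period weights):
ΣP(t=1)Q(t=0) = 8.58×130 + 6.11×37 + 2.85×180 + 45.13×39 + 3.28×59 = 1115.4 + 226.07 + 513 + 1760.07 + 193.52 = 3808.06
ΣP(t=0)Q(t=0) = 11.34×130 + 6.38×37 + 2.14×180 + 31.82×39 + 2.32×59 = 1474.2 + 236.06 + 385.2 + 1240.98 + 136.88 = 3473.32
L = 3808.06 / 3473.32 × 100 = 109.6375
Paasche component (current-period weights):
ΣP(t=1)Q(t=1) = 8.58×138 + 6.11×30 + 2.85×145 + 45.13×30 + 3.28×71 = 1184.04 + 183.3 + 413.25 + 1353.9 + 232.88 = 3367.37
ΣP(t=0)Q(t=1) = 11.34×138 + 6.38×30 + 2.14×145 + 31.82×30 + 2.32×71 = 1564.92 + 191.4 + 310.3 + 954.6 + 164.72 = 3185.94
P = 3367.37 / 3185.94 × 100 = 105.6947
Fisher = √(L × P) = √(109.6375 × 105.6947) = 107.6480

107.65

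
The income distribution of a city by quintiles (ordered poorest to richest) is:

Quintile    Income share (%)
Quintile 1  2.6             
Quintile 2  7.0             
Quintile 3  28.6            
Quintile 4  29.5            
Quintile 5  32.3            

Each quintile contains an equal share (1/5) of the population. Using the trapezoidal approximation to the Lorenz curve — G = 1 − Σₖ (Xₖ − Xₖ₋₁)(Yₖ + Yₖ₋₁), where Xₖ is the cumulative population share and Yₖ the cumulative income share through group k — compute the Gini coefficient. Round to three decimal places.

Cumulative income shares Yₖ: 0.0260, 0.0960, 0.3820, 0.6770, 1.0000
Σ (Xₖ−Xₖ₋₁)(Yₖ+Yₖ₋₁) = (1/5)(0.0260+0.0000) + (1/5)(0.0960+0.0260) + (1/5)(0.3820+0.0960) + (1/5)(0.6770+0.3820) + (1/5)(1.0000+0.6770)
  = 0.0052 + 0.0244 + 0.0956 + 0.2118 + 0.3354 = 0.6724
G = 1 − 0.6724 = 0.3276

0.328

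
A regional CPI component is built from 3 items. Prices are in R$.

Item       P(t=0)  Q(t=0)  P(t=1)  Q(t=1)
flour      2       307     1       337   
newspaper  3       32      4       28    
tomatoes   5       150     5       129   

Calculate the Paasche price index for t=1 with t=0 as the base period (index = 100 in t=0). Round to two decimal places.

Paasche price index uses current-period quantities as weights.
ΣP(t=1)·Q(t=1) = 1×337 + 4×28 + 5×129 = 337 + 112 + 645 = 1094
ΣP(t=0)·Q(t=1) = 2×337 + 3×28 + 5×129 = 674 + 84 + 645 = 1403
Index = 1094 / 1403 × 100 = 77.9758

77.98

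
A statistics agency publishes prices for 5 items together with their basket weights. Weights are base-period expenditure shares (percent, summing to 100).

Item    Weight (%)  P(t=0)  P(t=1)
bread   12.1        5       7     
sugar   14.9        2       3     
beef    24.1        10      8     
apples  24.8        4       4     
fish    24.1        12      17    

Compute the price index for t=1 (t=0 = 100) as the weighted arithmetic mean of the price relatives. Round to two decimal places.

117.51

bread: 12.1 × (7/5) = 12.1 × 1.400000 = 16.9400
sugar: 14.9 × (3/2) = 14.9 × 1.500000 = 22.3500
beef: 24.1 × (8/10) = 24.1 × 0.800000 = 19.2800
apples: 24.8 × (4/4) = 24.8 × 1.000000 = 24.8000
fish: 24.1 × (17/12) = 24.1 × 1.416667 = 34.1417
Index = Σ wᵢ·(p₁ᵢ/p₀ᵢ) = 16.9400 + 22.3500 + 19.2800 + 24.8000 + 34.1417 = 117.5117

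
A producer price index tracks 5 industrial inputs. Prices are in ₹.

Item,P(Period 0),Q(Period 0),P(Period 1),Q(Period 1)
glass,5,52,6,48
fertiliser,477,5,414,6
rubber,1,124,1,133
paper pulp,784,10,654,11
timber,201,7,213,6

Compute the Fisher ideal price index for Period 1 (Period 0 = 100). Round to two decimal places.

87.39

Laspeyres component (base-period weights):
ΣP(Period 1)Q(Period 0) = 6×52 + 414×5 + 1×124 + 654×10 + 213×7 = 312 + 2070 + 124 + 6540 + 1491 = 10537
ΣP(Period 0)Q(Period 0) = 5×52 + 477×5 + 1×124 + 784×10 + 201×7 = 260 + 2385 + 124 + 7840 + 1407 = 12016
L = 10537 / 12016 × 100 = 87.6914
Paasche component (current-period weights):
ΣP(Period 1)Q(Period 1) = 6×48 + 414×6 + 1×133 + 654×11 + 213×6 = 288 + 2484 + 133 + 7194 + 1278 = 11377
ΣP(Period 0)Q(Period 1) = 5×48 + 477×6 + 1×133 + 784×11 + 201×6 = 240 + 2862 + 133 + 8624 + 1206 = 13065
P = 11377 / 13065 × 100 = 87.0800
Fisher = √(L × P) = √(87.6914 × 87.0800) = 87.3852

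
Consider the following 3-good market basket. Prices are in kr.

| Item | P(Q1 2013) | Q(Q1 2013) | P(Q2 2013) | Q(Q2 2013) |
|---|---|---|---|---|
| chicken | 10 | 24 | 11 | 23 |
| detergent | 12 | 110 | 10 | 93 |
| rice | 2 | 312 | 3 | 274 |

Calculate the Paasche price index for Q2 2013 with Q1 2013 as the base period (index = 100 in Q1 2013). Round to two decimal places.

105.86

Paasche price index uses current-period quantities as weights.
ΣP(Q2 2013)·Q(Q2 2013) = 11×23 + 10×93 + 3×274 = 253 + 930 + 822 = 2005
ΣP(Q1 2013)·Q(Q2 2013) = 10×23 + 12×93 + 2×274 = 230 + 1116 + 548 = 1894
Index = 2005 / 1894 × 100 = 105.8606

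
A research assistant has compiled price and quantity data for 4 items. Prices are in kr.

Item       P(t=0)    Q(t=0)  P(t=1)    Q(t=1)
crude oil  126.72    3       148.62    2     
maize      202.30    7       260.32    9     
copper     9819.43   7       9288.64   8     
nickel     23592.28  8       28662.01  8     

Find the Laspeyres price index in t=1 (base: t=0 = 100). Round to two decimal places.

114.39

Laspeyres price index uses base-period quantities as weights.
ΣP(t=1)·Q(t=0) = 148.62×3 + 260.32×7 + 9288.64×7 + 28662.01×8 = 445.86 + 1822.24 + 65020.48 + 229296.08 = 296584.66
ΣP(t=0)·Q(t=0) = 126.72×3 + 202.30×7 + 9819.43×7 + 23592.28×8 = 380.16 + 1416.1 + 68736.01 + 188738.24 = 259270.51
Index = 296584.66 / 259270.51 × 100 = 114.3920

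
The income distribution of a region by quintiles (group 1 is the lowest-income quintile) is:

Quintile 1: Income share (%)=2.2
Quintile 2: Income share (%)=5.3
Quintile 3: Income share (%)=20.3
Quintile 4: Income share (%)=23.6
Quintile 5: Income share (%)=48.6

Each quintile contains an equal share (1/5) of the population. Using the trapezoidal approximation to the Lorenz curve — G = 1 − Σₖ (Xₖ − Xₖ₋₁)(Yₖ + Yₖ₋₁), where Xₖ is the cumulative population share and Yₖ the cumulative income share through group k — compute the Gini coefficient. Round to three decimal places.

0.444

Cumulative income shares Yₖ: 0.0220, 0.0750, 0.2780, 0.5140, 1.0000
Σ (Xₖ−Xₖ₋₁)(Yₖ+Yₖ₋₁) = (1/5)(0.0220+0.0000) + (1/5)(0.0750+0.0220) + (1/5)(0.2780+0.0750) + (1/5)(0.5140+0.2780) + (1/5)(1.0000+0.5140)
  = 0.0044 + 0.0194 + 0.0706 + 0.1584 + 0.3028 = 0.5556
G = 1 − 0.5556 = 0.4444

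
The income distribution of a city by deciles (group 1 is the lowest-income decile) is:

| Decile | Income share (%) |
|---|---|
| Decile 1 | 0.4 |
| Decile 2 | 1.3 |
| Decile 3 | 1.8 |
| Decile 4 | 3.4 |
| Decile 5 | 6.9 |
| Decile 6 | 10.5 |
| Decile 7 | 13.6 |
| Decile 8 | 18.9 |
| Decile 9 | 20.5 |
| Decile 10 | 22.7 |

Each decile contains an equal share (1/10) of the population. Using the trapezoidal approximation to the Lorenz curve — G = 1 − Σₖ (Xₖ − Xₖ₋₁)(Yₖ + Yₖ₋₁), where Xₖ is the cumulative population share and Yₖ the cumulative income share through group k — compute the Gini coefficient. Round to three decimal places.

0.455

Cumulative income shares Yₖ: 0.0040, 0.0170, 0.0350, 0.0690, 0.1380, 0.2430, 0.3790, 0.5680, 0.7730, 1.0000
Σ (Xₖ−Xₖ₋₁)(Yₖ+Yₖ₋₁) = (1/10)(0.0040+0.0000) + (1/10)(0.0170+0.0040) + (1/10)(0.0350+0.0170) + (1/10)(0.0690+0.0350) + (1/10)(0.1380+0.0690) + (1/10)(0.2430+0.1380) + (1/10)(0.3790+0.2430) + (1/10)(0.5680+0.3790) + (1/10)(0.7730+0.5680) + (1/10)(1.0000+0.7730)
  = 0.0004 + 0.0021 + 0.0052 + 0.0104 + 0.0207 + 0.0381 + 0.0622 + 0.0947 + 0.1341 + 0.1773 = 0.5452
G = 1 − 0.5452 = 0.4548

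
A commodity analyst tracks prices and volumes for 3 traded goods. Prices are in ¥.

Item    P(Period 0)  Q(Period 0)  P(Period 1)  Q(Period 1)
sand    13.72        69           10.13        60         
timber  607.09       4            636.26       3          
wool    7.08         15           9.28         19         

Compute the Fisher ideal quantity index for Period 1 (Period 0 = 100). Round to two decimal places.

79.71

Laspeyres component (base-period weights):
ΣP(Period 0)Q(Period 1) = 13.72×60 + 607.09×3 + 7.08×19 = 823.2 + 1821.27 + 134.52 = 2778.99
ΣP(Period 0)Q(Period 0) = 13.72×69 + 607.09×4 + 7.08×15 = 946.68 + 2428.36 + 106.2 = 3481.24
L = 2778.99 / 3481.24 × 100 = 79.8276
Paasche component (current-period weights):
ΣP(Period 1)Q(Period 1) = 10.13×60 + 636.26×3 + 9.28×19 = 607.8 + 1908.78 + 176.32 = 2692.9
ΣP(Period 1)Q(Period 0) = 10.13×69 + 636.26×4 + 9.28×15 = 698.97 + 2545.04 + 139.2 = 3383.21
P = 2692.9 / 3383.21 × 100 = 79.5960
Fisher = √(L × P) = √(79.8276 × 79.5960) = 79.7117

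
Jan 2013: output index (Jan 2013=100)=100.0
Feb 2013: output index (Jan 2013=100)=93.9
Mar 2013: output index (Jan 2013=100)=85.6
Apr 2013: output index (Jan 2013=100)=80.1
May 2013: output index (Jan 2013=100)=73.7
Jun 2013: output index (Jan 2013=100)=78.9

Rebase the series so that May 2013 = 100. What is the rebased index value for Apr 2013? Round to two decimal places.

Rebased(Apr 2013) = 80.1 / 73.7 × 100 = 108.6839

108.68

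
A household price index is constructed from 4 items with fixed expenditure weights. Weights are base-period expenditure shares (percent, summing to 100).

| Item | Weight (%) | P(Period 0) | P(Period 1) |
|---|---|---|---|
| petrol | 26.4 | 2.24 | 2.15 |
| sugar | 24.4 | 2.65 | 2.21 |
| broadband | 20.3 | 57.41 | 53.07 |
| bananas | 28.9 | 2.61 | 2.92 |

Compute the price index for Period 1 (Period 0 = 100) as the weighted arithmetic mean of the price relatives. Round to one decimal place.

96.8

petrol: 26.4 × (2.15/2.24) = 26.4 × 0.959821 = 25.3393
sugar: 24.4 × (2.21/2.65) = 24.4 × 0.833962 = 20.3487
broadband: 20.3 × (53.07/57.41) = 20.3 × 0.924403 = 18.7654
bananas: 28.9 × (2.92/2.61) = 28.9 × 1.118774 = 32.3326
Index = Σ wᵢ·(p₁ᵢ/p₀ᵢ) = 25.3393 + 20.3487 + 18.7654 + 32.3326 = 96.7859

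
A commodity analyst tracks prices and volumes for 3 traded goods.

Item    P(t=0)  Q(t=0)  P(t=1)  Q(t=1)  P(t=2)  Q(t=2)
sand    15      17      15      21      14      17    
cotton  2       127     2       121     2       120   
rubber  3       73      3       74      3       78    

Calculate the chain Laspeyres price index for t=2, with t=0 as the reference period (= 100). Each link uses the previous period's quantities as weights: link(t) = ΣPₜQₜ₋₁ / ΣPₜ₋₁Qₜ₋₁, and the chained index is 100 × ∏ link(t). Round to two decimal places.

97.30

Link t=0→t=1:
ΣP(t=1)Q(t=0) = 15×17 + 2×127 + 3×73 = 255 + 254 + 219 = 728
ΣP(t=0)Q(t=0) = 15×17 + 2×127 + 3×73 = 255 + 254 + 219 = 728
link = 728/728 = 1.000000
Link t=1→t=2:
ΣP(t=2)Q(t=1) = 14×21 + 2×121 + 3×74 = 294 + 242 + 222 = 758
ΣP(t=1)Q(t=1) = 15×21 + 2×121 + 3×74 = 315 + 242 + 222 = 779
link = 758/779 = 0.973042
Chained index = 100 × 1.000000 × 0.973042 = 97.3042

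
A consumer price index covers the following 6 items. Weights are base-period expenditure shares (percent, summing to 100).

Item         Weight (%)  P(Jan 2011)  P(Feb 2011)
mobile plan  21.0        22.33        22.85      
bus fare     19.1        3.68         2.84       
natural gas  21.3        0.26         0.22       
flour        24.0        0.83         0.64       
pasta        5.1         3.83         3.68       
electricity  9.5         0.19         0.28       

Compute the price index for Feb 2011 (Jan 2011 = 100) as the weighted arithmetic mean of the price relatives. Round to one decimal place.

91.7

mobile plan: 21.0 × (22.85/22.33) = 21.0 × 1.023287 = 21.4890
bus fare: 19.1 × (2.84/3.68) = 19.1 × 0.771739 = 14.7402
natural gas: 21.3 × (0.22/0.26) = 21.3 × 0.846154 = 18.0231
flour: 24.0 × (0.64/0.83) = 24.0 × 0.771084 = 18.5060
pasta: 5.1 × (3.68/3.83) = 5.1 × 0.960836 = 4.9003
electricity: 9.5 × (0.28/0.19) = 9.5 × 1.473684 = 14.0000
Index = Σ wᵢ·(p₁ᵢ/p₀ᵢ) = 21.4890 + 14.7402 + 18.0231 + 18.5060 + 4.9003 + 14.0000 = 91.6586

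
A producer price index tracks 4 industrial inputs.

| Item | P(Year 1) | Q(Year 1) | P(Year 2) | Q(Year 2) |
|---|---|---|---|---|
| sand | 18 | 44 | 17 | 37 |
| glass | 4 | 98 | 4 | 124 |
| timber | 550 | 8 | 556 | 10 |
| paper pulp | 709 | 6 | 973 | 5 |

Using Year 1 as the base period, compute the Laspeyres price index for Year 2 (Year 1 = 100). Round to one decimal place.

Laspeyres price index uses base-period quantities as weights.
ΣP(Year 2)·Q(Year 1) = 17×44 + 4×98 + 556×8 + 973×6 = 748 + 392 + 4448 + 5838 = 11426
ΣP(Year 1)·Q(Year 1) = 18×44 + 4×98 + 550×8 + 709×6 = 792 + 392 + 4400 + 4254 = 9838
Index = 11426 / 9838 × 100 = 116.1415

116.1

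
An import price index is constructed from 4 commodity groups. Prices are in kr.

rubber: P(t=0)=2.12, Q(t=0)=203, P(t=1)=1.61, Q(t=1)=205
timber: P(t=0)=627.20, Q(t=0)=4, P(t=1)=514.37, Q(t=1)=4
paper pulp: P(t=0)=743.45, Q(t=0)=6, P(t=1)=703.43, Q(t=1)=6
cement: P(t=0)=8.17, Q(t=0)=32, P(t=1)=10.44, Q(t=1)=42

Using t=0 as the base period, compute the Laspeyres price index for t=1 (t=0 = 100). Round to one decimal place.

90.6

Laspeyres price index uses base-period quantities as weights.
ΣP(t=1)·Q(t=0) = 1.61×203 + 514.37×4 + 703.43×6 + 10.44×32 = 326.83 + 2057.48 + 4220.58 + 334.08 = 6938.97
ΣP(t=0)·Q(t=0) = 2.12×203 + 627.20×4 + 743.45×6 + 8.17×32 = 430.36 + 2508.8 + 4460.7 + 261.44 = 7661.3
Index = 6938.97 / 7661.3 × 100 = 90.5717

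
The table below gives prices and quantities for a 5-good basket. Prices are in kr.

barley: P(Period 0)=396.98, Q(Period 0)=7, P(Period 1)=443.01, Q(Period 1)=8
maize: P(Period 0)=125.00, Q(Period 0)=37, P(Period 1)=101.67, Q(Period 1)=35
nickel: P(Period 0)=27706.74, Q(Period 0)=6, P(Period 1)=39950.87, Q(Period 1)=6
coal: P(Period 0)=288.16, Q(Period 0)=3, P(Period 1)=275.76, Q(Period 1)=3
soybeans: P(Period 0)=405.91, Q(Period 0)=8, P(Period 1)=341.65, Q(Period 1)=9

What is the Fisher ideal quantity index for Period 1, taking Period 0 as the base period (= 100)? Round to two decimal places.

Laspeyres component (base-period weights):
ΣP(Period 0)Q(Period 1) = 396.98×8 + 125.00×35 + 27706.74×6 + 288.16×3 + 405.91×9 = 3175.84 + 4375 + 166240.44 + 864.48 + 3653.19 = 178308.95
ΣP(Period 0)Q(Period 0) = 396.98×7 + 125.00×37 + 27706.74×6 + 288.16×3 + 405.91×8 = 2778.86 + 4625 + 166240.44 + 864.48 + 3247.28 = 177756.06
L = 178308.95 / 177756.06 × 100 = 100.3110
Paasche component (current-period weights):
ΣP(Period 1)Q(Period 1) = 443.01×8 + 101.67×35 + 39950.87×6 + 275.76×3 + 341.65×9 = 3544.08 + 3558.45 + 239705.22 + 827.28 + 3074.85 = 250709.88
ΣP(Period 1)Q(Period 0) = 443.01×7 + 101.67×37 + 39950.87×6 + 275.76×3 + 341.65×8 = 3101.07 + 3761.79 + 239705.22 + 827.28 + 2733.2 = 250128.56
P = 250709.88 / 250128.56 × 100 = 100.2324
Fisher = √(L × P) = √(100.3110 × 100.2324) = 100.2717

100.27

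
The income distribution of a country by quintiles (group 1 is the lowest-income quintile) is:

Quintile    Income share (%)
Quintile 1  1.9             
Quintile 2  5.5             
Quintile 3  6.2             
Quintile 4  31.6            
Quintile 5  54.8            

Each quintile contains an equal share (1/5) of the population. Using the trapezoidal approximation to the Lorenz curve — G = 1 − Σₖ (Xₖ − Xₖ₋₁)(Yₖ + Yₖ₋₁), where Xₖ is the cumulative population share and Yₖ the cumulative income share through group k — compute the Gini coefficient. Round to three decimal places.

Cumulative income shares Yₖ: 0.0190, 0.0740, 0.1360, 0.4520, 1.0000
Σ (Xₖ−Xₖ₋₁)(Yₖ+Yₖ₋₁) = (1/5)(0.0190+0.0000) + (1/5)(0.0740+0.0190) + (1/5)(0.1360+0.0740) + (1/5)(0.4520+0.1360) + (1/5)(1.0000+0.4520)
  = 0.0038 + 0.0186 + 0.0420 + 0.1176 + 0.2904 = 0.4724
G = 1 − 0.4724 = 0.5276

0.528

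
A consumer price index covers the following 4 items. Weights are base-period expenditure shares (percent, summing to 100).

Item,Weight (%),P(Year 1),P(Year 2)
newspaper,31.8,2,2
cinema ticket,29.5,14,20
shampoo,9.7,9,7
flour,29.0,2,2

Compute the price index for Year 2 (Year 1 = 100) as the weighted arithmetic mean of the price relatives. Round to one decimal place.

110.5

newspaper: 31.8 × (2/2) = 31.8 × 1.000000 = 31.8000
cinema ticket: 29.5 × (20/14) = 29.5 × 1.428571 = 42.1429
shampoo: 9.7 × (7/9) = 9.7 × 0.777778 = 7.5444
flour: 29.0 × (2/2) = 29.0 × 1.000000 = 29.0000
Index = Σ wᵢ·(p₁ᵢ/p₀ᵢ) = 31.8000 + 42.1429 + 7.5444 + 29.0000 = 110.4873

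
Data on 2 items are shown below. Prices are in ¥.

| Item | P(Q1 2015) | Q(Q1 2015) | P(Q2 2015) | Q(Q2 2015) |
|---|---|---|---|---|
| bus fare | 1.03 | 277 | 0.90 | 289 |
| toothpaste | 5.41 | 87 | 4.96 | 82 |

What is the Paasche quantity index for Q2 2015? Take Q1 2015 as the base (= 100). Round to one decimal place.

Paasche quantity index uses current-period prices as weights.
ΣP(Q2 2015)·Q(Q2 2015) = 0.90×289 + 4.96×82 = 260.1 + 406.72 = 666.82
ΣP(Q2 2015)·Q(Q1 2015) = 0.90×277 + 4.96×87 = 249.3 + 431.52 = 680.82
Index = 666.82 / 680.82 × 100 = 97.9437

97.9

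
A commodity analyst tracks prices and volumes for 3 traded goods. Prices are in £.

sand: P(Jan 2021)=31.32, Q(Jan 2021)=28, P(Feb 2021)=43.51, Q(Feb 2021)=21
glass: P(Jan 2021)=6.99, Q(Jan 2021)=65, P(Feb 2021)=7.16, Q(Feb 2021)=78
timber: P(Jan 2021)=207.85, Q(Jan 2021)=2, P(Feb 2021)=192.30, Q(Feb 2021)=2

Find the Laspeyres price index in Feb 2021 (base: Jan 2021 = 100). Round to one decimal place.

Laspeyres price index uses base-period quantities as weights.
ΣP(Feb 2021)·Q(Jan 2021) = 43.51×28 + 7.16×65 + 192.30×2 = 1218.28 + 465.4 + 384.6 = 2068.28
ΣP(Jan 2021)·Q(Jan 2021) = 31.32×28 + 6.99×65 + 207.85×2 = 876.96 + 454.35 + 415.7 = 1747.01
Index = 2068.28 / 1747.01 × 100 = 118.3897

118.4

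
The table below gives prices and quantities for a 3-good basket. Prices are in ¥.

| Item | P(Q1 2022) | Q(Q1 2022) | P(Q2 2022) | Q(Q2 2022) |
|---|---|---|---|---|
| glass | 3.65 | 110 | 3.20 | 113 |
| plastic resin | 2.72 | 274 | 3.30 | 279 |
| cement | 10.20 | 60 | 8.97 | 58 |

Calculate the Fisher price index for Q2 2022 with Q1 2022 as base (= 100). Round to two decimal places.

102.14

Laspeyres component (base-period weights):
ΣP(Q2 2022)Q(Q1 2022) = 3.20×110 + 3.30×274 + 8.97×60 = 352 + 904.2 + 538.2 = 1794.4
ΣP(Q1 2022)Q(Q1 2022) = 3.65×110 + 2.72×274 + 10.20×60 = 401.5 + 745.28 + 612 = 1758.78
L = 1794.4 / 1758.78 × 100 = 102.0253
Paasche component (current-period weights):
ΣP(Q2 2022)Q(Q2 2022) = 3.20×113 + 3.30×279 + 8.97×58 = 361.6 + 920.7 + 520.26 = 1802.56
ΣP(Q1 2022)Q(Q2 2022) = 3.65×113 + 2.72×279 + 10.20×58 = 412.45 + 758.88 + 591.6 = 1762.93
P = 1802.56 / 1762.93 × 100 = 102.2480
Fisher = √(L × P) = √(102.0253 × 102.2480) = 102.1366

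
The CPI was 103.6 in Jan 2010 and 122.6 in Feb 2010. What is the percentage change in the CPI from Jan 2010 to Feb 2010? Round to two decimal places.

Change = (122.6 − 103.6) / 103.6 × 100
       = 19.0 / 103.6 × 100 = 18.3398%

18.34%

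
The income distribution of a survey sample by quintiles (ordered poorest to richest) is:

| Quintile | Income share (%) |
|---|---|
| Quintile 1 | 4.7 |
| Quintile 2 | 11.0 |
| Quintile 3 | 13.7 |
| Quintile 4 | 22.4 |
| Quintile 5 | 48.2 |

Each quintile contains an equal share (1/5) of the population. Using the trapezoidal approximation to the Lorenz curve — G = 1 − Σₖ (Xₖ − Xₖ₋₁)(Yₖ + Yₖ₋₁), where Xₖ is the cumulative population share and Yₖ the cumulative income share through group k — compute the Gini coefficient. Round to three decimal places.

0.394

Cumulative income shares Yₖ: 0.0470, 0.1570, 0.2940, 0.5180, 1.0000
Σ (Xₖ−Xₖ₋₁)(Yₖ+Yₖ₋₁) = (1/5)(0.0470+0.0000) + (1/5)(0.1570+0.0470) + (1/5)(0.2940+0.1570) + (1/5)(0.5180+0.2940) + (1/5)(1.0000+0.5180)
  = 0.0094 + 0.0408 + 0.0902 + 0.1624 + 0.3036 = 0.6064
G = 1 − 0.6064 = 0.3936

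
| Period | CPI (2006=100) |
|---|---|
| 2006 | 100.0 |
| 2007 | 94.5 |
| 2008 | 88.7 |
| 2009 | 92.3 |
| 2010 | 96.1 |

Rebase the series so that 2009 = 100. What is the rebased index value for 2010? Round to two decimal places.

Rebased(2010) = 96.1 / 92.3 × 100 = 104.1170

104.12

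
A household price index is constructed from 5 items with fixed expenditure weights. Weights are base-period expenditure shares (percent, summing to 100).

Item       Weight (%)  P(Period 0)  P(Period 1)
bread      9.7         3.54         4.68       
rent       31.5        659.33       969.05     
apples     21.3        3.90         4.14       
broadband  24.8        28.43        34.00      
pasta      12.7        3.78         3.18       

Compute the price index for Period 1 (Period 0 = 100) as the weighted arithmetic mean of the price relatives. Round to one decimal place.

122.1

bread: 9.7 × (4.68/3.54) = 9.7 × 1.322034 = 12.8237
rent: 31.5 × (969.05/659.33) = 31.5 × 1.469750 = 46.2971
apples: 21.3 × (4.14/3.90) = 21.3 × 1.061538 = 22.6108
broadband: 24.8 × (34.00/28.43) = 24.8 × 1.195920 = 29.6588
pasta: 12.7 × (3.18/3.78) = 12.7 × 0.841270 = 10.6841
Index = Σ wᵢ·(p₁ᵢ/p₀ᵢ) = 12.8237 + 46.2971 + 22.6108 + 29.6588 + 10.6841 = 122.0745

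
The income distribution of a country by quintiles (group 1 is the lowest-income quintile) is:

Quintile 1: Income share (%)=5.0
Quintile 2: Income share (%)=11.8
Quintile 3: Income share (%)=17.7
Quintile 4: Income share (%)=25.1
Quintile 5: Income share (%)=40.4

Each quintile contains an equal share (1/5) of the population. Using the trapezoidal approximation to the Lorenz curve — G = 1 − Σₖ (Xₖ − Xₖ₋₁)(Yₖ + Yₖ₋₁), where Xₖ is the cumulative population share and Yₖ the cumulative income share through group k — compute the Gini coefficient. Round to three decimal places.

Cumulative income shares Yₖ: 0.0500, 0.1680, 0.3450, 0.5960, 1.0000
Σ (Xₖ−Xₖ₋₁)(Yₖ+Yₖ₋₁) = (1/5)(0.0500+0.0000) + (1/5)(0.1680+0.0500) + (1/5)(0.3450+0.1680) + (1/5)(0.5960+0.3450) + (1/5)(1.0000+0.5960)
  = 0.0100 + 0.0436 + 0.1026 + 0.1882 + 0.3192 = 0.6636
G = 1 − 0.6636 = 0.3364

0.336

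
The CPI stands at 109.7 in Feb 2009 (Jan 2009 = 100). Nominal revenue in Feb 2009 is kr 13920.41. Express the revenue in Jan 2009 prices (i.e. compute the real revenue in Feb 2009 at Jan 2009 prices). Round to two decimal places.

Real = Nominal ÷ (Index/100) = 13920.41 ÷ (109.7/100)
     = 13920.41 ÷ 1.097 = 12689.5260

12689.53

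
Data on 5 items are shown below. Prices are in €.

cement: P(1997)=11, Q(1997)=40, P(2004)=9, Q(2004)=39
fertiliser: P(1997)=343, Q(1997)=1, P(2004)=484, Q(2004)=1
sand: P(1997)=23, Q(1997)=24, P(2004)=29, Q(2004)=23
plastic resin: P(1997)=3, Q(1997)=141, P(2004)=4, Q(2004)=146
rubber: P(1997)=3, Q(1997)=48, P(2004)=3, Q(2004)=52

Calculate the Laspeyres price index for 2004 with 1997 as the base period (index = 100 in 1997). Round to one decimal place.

118.2

Laspeyres price index uses base-period quantities as weights.
ΣP(2004)·Q(1997) = 9×40 + 484×1 + 29×24 + 4×141 + 3×48 = 360 + 484 + 696 + 564 + 144 = 2248
ΣP(1997)·Q(1997) = 11×40 + 343×1 + 23×24 + 3×141 + 3×48 = 440 + 343 + 552 + 423 + 144 = 1902
Index = 2248 / 1902 × 100 = 118.1914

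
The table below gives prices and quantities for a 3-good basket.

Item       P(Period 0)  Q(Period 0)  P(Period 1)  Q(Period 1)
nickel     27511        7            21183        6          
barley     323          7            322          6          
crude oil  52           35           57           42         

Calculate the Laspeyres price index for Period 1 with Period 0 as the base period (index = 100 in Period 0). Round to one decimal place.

Laspeyres price index uses base-period quantities as weights.
ΣP(Period 1)·Q(Period 0) = 21183×7 + 322×7 + 57×35 = 148281 + 2254 + 1995 = 152530
ΣP(Period 0)·Q(Period 0) = 27511×7 + 323×7 + 52×35 = 192577 + 2261 + 1820 = 196658
Index = 152530 / 196658 × 100 = 77.5610

77.6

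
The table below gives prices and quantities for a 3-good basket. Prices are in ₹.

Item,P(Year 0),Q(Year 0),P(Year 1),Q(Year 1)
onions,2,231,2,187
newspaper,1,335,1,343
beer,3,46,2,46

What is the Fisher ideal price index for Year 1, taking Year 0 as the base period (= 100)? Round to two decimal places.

94.85

Laspeyres component (base-period weights):
ΣP(Year 1)Q(Year 0) = 2×231 + 1×335 + 2×46 = 462 + 335 + 92 = 889
ΣP(Year 0)Q(Year 0) = 2×231 + 1×335 + 3×46 = 462 + 335 + 138 = 935
L = 889 / 935 × 100 = 95.0802
Paasche component (current-period weights):
ΣP(Year 1)Q(Year 1) = 2×187 + 1×343 + 2×46 = 374 + 343 + 92 = 809
ΣP(Year 0)Q(Year 1) = 2×187 + 1×343 + 3×46 = 374 + 343 + 138 = 855
P = 809 / 855 × 100 = 94.6199
Fisher = √(L × P) = √(95.0802 × 94.6199) = 94.8498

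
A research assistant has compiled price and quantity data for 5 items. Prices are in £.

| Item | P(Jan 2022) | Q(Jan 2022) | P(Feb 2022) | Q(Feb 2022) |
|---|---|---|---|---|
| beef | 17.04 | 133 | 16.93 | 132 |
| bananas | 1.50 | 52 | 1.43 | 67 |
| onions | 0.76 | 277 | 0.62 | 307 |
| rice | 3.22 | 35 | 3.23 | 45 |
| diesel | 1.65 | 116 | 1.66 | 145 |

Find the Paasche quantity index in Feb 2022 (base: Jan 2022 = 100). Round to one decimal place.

103.7

Paasche quantity index uses current-period prices as weights.
ΣP(Feb 2022)·Q(Feb 2022) = 16.93×132 + 1.43×67 + 0.62×307 + 3.23×45 + 1.66×145 = 2234.76 + 95.81 + 190.34 + 145.35 + 240.7 = 2906.96
ΣP(Feb 2022)·Q(Jan 2022) = 16.93×133 + 1.43×52 + 0.62×277 + 3.23×35 + 1.66×116 = 2251.69 + 74.36 + 171.74 + 113.05 + 192.56 = 2803.4
Index = 2906.96 / 2803.4 × 100 = 103.6941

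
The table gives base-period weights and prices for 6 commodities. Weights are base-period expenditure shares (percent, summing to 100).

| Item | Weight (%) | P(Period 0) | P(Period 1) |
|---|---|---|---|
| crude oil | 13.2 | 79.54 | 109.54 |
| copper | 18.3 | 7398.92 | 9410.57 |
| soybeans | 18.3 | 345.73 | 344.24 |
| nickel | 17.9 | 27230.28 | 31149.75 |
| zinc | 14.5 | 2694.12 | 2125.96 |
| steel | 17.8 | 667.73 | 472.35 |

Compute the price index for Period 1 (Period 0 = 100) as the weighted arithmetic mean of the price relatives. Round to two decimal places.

104.19

crude oil: 13.2 × (109.54/79.54) = 13.2 × 1.377169 = 18.1786
copper: 18.3 × (9410.57/7398.92) = 18.3 × 1.271884 = 23.2755
soybeans: 18.3 × (344.24/345.73) = 18.3 × 0.995690 = 18.2211
nickel: 17.9 × (31149.75/27230.28) = 17.9 × 1.143938 = 20.4765
zinc: 14.5 × (2125.96/2694.12) = 14.5 × 0.789111 = 11.4421
steel: 17.8 × (472.35/667.73) = 17.8 × 0.707397 = 12.5917
Index = Σ wᵢ·(p₁ᵢ/p₀ᵢ) = 18.1786 + 23.2755 + 18.2211 + 20.4765 + 11.4421 + 12.5917 = 104.1855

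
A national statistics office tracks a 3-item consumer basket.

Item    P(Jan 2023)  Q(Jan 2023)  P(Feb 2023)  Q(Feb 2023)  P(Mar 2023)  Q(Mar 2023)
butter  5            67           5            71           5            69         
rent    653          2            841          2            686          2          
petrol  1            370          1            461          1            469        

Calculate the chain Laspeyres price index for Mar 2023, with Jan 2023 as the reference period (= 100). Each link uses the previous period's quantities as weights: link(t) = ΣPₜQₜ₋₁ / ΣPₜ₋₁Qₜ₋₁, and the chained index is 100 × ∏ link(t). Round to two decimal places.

Link Jan 2023→Feb 2023:
ΣP(Feb 2023)Q(Jan 2023) = 5×67 + 841×2 + 1×370 = 335 + 1682 + 370 = 2387
ΣP(Jan 2023)Q(Jan 2023) = 5×67 + 653×2 + 1×370 = 335 + 1306 + 370 = 2011
link = 2387/2011 = 1.186972
Link Feb 2023→Mar 2023:
ΣP(Mar 2023)Q(Feb 2023) = 5×71 + 686×2 + 1×461 = 355 + 1372 + 461 = 2188
ΣP(Feb 2023)Q(Feb 2023) = 5×71 + 841×2 + 1×461 = 355 + 1682 + 461 = 2498
link = 2188/2498 = 0.875901
Chained index = 100 × 1.186972 × 0.875901 = 103.9669

103.97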